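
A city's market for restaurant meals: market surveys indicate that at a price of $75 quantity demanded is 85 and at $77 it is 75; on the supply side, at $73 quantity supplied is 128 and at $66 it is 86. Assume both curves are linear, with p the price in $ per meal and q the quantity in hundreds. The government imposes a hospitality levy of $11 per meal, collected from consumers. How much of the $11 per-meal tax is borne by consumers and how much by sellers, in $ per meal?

Consumers bear $6 per meal; sellers bear $5 per meal.

Demand slope: (75 − 85)/(77 − 75) = -5, so qd = 460 − 5p.
Supply slope: (86 − 128)/(66 − 73) = 6, so qs = 6p − 310.
Before the tax: set 460 − 5p = 6p − 310 → p* = $70, q* = 110.
With the tax collected from consumers, demand (in seller-price terms) shifts: qd = 460 − 5(p + 11).
New equilibrium: consumers pay $76, sellers receive $65, q = 80. (Wedge: pb − ps = 11.)
Burden on consumers: $6; on sellers: $5. (They sum to $11.)
The less price-elastic side of the market bears the larger share of a per-unit tax.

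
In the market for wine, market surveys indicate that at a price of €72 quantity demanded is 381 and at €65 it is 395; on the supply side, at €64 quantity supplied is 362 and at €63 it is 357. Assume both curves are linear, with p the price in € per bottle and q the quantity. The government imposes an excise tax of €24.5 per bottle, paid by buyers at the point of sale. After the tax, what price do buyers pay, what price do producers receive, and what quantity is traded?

Demand slope: (395 − 381)/(65 − 72) = -2, so qd = 525 − 2p.
Supply slope: (357 − 362)/(63 − 64) = 5, so qs = 5p + 42.
Without the tax, 525 − 2p = 5p + 42 gives 7p = 483, so p* = €69 and q* = 387.
With the tax collected from buyers, demand (in seller-price terms) shifts: qd = 525 − 2(p + 24.5).
Solving gives q = 352 with buyers paying €86.5 and producers receiving €62 (the €24.5 wedge).

Buyers pay €86.5; producers receive €62; quantity = 352.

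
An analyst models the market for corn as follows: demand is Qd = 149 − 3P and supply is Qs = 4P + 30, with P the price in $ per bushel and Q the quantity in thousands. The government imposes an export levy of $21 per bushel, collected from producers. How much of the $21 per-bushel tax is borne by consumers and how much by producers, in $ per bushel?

Consumers bear $12 per bushel; producers bear $9 per bushel.

Without the tax, 149 − 3P = 4P + 30 gives 7P = 119, so P* = $17 and Q* = 98.
With the tax collected from producers, supply shifts: Qs = 4(P − 21) + 30.
New equilibrium: consumers pay $29, producers receive $8, Q = 62. (Wedge: Pb − Ps = 21.)
Burden on consumers: $12; on producers: $9. (They sum to $21.)
The less price-elastic side of the market bears the larger share of a per-unit tax.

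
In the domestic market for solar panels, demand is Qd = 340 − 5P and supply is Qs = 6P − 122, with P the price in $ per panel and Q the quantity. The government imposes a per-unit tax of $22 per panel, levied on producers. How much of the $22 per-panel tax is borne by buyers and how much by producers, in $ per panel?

Buyers bear $12 per panel; producers bear $10 per panel.

Before the tax: set 340 − 5P = 6P − 122 → P* = $42, Q* = 130.
With the tax collected from producers, supply shifts: Qs = 6(P − 22) − 122.
New equilibrium: buyers pay $54, producers receive $32, Q = 70. (Wedge: Pb − Ps = 22.)
Burden on buyers: $12; on producers: $10. (They sum to $22.)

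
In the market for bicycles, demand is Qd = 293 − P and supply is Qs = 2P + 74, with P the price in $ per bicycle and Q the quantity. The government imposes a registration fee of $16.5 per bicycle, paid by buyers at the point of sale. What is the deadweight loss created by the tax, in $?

Without the tax, 293 − P = 2P + 74 gives 3P = 219, so P* = $73 and Q* = 220.
With the tax collected from buyers, demand (in seller-price terms) shifts: Qd = 293 − (P + 16.5).
Solving gives Q = 209 with buyers paying $84 and suppliers receiving $67.5 (the $16.5 wedge).
Quantity falls by |ΔQ| = |220 − 209| = 11.
DWL = ½ · t · |ΔQ| = ½ · 16.5 · 11 = $90.75.

Deadweight loss = $90.75.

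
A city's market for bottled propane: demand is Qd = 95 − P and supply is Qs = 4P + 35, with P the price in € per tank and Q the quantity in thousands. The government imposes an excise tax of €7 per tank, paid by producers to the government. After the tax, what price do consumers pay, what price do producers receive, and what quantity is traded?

Without the tax, 95 − P = 4P + 35 gives 5P = 60, so P* = €12 and Q* = 83.
With the tax collected from producers, supply shifts: Qs = 4(P − 7) + 35.
Solving gives Q = 77.4 with consumers paying €17.6 and producers receiving €10.6 (the €7 wedge).

Consumers pay €17.6; producers receive €10.6; quantity = 77.4.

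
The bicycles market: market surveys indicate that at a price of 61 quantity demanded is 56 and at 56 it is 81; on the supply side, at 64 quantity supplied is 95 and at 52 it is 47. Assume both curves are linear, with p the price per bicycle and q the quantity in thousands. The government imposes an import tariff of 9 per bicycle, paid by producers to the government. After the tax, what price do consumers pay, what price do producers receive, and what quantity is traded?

Demand slope: (81 − 56)/(56 − 61) = -5, so qd = 361 − 5p.
Supply slope: (47 − 95)/(52 − 64) = 4, so qs = 4p − 161.
Before the tax: set 361 − 5p = 4p − 161 → p* = 58, q* = 71.
With the tax collected from producers, supply shifts: qs = 4(p − 9) − 161.
New equilibrium: consumers pay 62, producers receive 53, q = 51. (Wedge: pb − ps = 9.)
The less price-elastic side of the market bears the larger share of a per-unit tax.

Consumers pay 62; producers receive 53; quantity = 51.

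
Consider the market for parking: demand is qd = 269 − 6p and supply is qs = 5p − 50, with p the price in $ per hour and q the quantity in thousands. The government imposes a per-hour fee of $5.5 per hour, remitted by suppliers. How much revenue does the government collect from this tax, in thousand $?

Without the tax, 269 − 6p = 5p − 50 gives 11p = 319, so p* = $29 and q* = 95.
With the tax collected from suppliers, supply shifts: qs = 5(p − 5.5) − 50.
Solving gives q = 80 with consumers paying $31.5 and suppliers receiving $26 (the $5.5 wedge).
Revenue = t · Q = 5.5 · 80 = $440.

Tax revenue = $440 thousand.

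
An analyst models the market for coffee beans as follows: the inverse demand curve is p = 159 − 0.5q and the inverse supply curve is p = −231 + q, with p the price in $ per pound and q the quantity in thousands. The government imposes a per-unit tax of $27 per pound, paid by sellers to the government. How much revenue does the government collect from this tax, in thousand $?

Tax revenue = $6534 thousand.

Inverting to q(p) form: qd = 318 − 2p; qs = p + 231.
Before the tax: set 318 − 2p = p + 231 → p* = $29, q* = 260.
With the tax collected from sellers, supply shifts: qs = (p − 27) + 231.
Solving gives q = 242 with buyers paying $38 and sellers receiving $11 (the $27 wedge).
Revenue = t · Q = 27 · 242 = $6534.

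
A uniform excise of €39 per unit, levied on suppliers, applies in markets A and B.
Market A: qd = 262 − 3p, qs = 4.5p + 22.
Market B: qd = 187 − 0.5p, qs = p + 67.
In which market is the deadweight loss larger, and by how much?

Market A, by €1115.4.

Market A: pre-tax p* = €32, q* = 166; post-tax q = 95.8; deadweight loss = €1368.9.
Market B: pre-tax p* = €80, q* = 147; post-tax q = 134; deadweight loss = €253.5.
Difference: €1368.9 vs €253.5 → market A is larger by €1115.4.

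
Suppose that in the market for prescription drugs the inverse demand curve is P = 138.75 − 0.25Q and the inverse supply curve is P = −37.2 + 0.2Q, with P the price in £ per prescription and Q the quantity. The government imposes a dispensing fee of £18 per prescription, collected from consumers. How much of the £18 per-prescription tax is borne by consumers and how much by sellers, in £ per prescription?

Inverting to Q(P) form: Qd = 555 − 4P; Qs = 5P + 186.
Without the tax, 555 − 4P = 5P + 186 gives 9P = 369, so P* = £41 and Q* = 391.
With the tax collected from consumers, demand (in seller-price terms) shifts: Qd = 555 − 4(P + 18).
Solving gives Q = 351 with consumers paying £51 and sellers receiving £33 (the £18 wedge).
Burden on consumers: £10; on sellers: £8. (They sum to £18.)
The less price-elastic side of the market bears the larger share of a per-unit tax.

Consumers bear £10 per prescription; sellers bear £8 per prescription.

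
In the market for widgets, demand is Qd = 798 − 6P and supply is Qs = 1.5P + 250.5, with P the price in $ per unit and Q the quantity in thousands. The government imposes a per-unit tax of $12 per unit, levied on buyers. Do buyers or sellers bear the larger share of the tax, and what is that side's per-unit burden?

Before the tax: set 798 − 6P = 1.5P + 250.5 → P* = $73, Q* = 360.
With the tax collected from buyers, demand (in seller-price terms) shifts: Qd = 798 − 6(P + 12).
Solving gives Q = 345.6 with buyers paying $75.4 and sellers receiving $63.4 (the $12 wedge).
Per-unit burden: buyers $2.4, sellers $9.6.
Sellers take the larger share because supply is less price-elastic here (demand slope 6 vs supply slope 1.5).
The less price-elastic side of the market bears the larger share of a per-unit tax.

Sellers bear the larger share: $9.6 per unit.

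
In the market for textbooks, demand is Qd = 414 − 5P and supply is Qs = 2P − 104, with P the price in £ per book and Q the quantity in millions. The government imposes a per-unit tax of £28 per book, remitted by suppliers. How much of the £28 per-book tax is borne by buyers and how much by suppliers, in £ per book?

Buyers bear £8 per book; suppliers bear £20 per book.

Before the tax: set 414 − 5P = 2P − 104 → P* = £74, Q* = 44.
With the tax collected from suppliers, supply shifts: Qs = 2(P − 28) − 104.
Solving gives Q = 4 with buyers paying £82 and suppliers receiving £54 (the £28 wedge).
Burden on buyers: £8; on suppliers: £20. (They sum to £28.)
The less price-elastic side of the market bears the larger share of a per-unit tax.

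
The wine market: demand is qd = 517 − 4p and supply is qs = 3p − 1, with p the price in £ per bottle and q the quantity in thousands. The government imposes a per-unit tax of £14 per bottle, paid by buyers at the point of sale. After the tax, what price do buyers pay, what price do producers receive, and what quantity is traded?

Before the tax: set 517 − 4p = 3p − 1 → p* = £74, q* = 221.
With the tax collected from buyers, demand (in seller-price terms) shifts: qd = 517 − 4(p + 14).
New equilibrium: buyers pay £80, producers receive £66, q = 197. (Wedge: pb − ps = 14.)
The less price-elastic side of the market bears the larger share of a per-unit tax.

Buyers pay £80; producers receive £66; quantity = 197.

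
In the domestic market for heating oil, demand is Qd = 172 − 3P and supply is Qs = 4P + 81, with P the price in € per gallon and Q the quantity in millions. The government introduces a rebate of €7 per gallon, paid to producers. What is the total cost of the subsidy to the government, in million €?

Without the subsidy, 172 − 3P = 4P + 81 gives 7P = 91, so P* = €13 and Q* = 133.
With a per-unit subsidy paid to producers, each receives P + 7 per unit sold, so supply becomes Qs = 4(P + 7) + 81.
Solving gives Q = 145 with consumers paying €9 and producers receiving €16 (the €7 wedge).
Outlay = t · Q = 7 · 145 = €1015.

Government outlay = €1015 million.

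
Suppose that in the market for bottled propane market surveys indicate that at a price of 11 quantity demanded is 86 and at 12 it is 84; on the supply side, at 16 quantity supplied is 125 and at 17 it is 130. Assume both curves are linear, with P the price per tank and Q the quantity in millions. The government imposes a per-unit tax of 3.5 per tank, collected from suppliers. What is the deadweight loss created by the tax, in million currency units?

Deadweight loss = 8.75 million.

Demand slope: (84 − 86)/(12 − 11) = -2, so Qd = 108 − 2P.
Supply slope: (130 − 125)/(17 − 16) = 5, so Qs = 5P + 45.
Without the tax, 108 − 2P = 5P + 45 gives 7P = 63, so P* = 9 and Q* = 90.
With the tax collected from suppliers, supply shifts: Qs = 5(P − 3.5) + 45.
Solving gives Q = 85 with buyers paying 11.5 and suppliers receiving 8 (the 3.5 wedge).
Quantity falls by |ΔQ| = |90 − 85| = 5.
DWL = ½ · t · |ΔQ| = ½ · 3.5 · 5 = 8.75.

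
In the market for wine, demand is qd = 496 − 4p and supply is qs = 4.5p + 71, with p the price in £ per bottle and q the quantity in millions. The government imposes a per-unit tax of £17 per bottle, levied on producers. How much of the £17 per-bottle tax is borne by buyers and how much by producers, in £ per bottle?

Before the tax: set 496 − 4p = 4.5p + 71 → p* = £50, q* = 296.
With the tax collected from producers, supply shifts: qs = 4.5(p − 17) + 71.
New equilibrium: buyers pay £59, producers receive £42, q = 260. (Wedge: pb − ps = 17.)
Burden on buyers: £9; on producers: £8. (They sum to £17.)

Buyers bear £9 per bottle; producers bear £8 per bottle.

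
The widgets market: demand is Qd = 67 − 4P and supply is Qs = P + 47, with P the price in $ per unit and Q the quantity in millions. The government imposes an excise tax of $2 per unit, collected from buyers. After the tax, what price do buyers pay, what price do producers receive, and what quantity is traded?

Without the tax, 67 − 4P = P + 47 gives 5P = 20, so P* = $4 and Q* = 51.
With the tax collected from buyers, demand (in seller-price terms) shifts: Qd = 67 − 4(P + 2).
New equilibrium: buyers pay $4.4, producers receive $2.4, Q = 49.4. (Wedge: Pb − Ps = 2.)

Buyers pay $4.4; producers receive $2.4; quantity = 49.4.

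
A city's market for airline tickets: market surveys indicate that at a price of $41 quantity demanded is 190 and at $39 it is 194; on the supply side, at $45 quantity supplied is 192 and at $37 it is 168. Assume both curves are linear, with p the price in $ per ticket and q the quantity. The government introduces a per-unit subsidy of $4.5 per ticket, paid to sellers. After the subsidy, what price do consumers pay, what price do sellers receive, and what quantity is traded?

Demand slope: (194 − 190)/(39 − 41) = -2, so qd = 272 − 2p.
Supply slope: (168 − 192)/(37 − 45) = 3, so qs = 3p + 57.
Without the subsidy, 272 − 2p = 3p + 57 gives 5p = 215, so p* = $43 and q* = 186.
With a per-unit subsidy paid to sellers, each receives p + 4.5 per unit sold, so supply becomes qs = 3(p + 4.5) + 57.
Solving gives q = 191.4 with consumers paying $40.3 and sellers receiving $44.8 (the $4.5 wedge).

Consumers pay $40.3; sellers receive $44.8; quantity = 191.4.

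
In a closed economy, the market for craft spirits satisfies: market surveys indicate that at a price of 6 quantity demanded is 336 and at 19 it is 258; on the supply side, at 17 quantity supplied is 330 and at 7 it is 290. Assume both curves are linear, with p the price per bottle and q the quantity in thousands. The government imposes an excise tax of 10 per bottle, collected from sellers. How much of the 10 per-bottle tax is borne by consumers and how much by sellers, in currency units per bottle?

Demand slope: (258 − 336)/(19 − 6) = -6, so qd = 372 − 6p.
Supply slope: (290 − 330)/(7 − 17) = 4, so qs = 4p + 262.
Without the tax, 372 − 6p = 4p + 262 gives 10p = 110, so p* = 11 and q* = 306.
With the tax collected from sellers, supply shifts: qs = 4(p − 10) + 262.
Solving gives q = 282 with consumers paying 15 and sellers receiving 5 (the 10 wedge).
Burden on consumers: 4; on sellers: 6. (They sum to 10.)

Consumers bear 4 per bottle; sellers bear 6 per bottle.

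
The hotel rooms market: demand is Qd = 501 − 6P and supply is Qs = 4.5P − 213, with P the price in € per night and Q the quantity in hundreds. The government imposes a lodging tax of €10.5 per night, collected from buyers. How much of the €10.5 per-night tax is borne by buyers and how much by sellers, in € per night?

Buyers bear €4.5 per night; sellers bear €6 per night.

Before the tax: set 501 − 6P = 4.5P − 213 → P* = €68, Q* = 93.
With the tax collected from buyers, demand (in seller-price terms) shifts: Qd = 501 − 6(P + 10.5).
Solving gives Q = 66 with buyers paying €72.5 and sellers receiving €62 (the €10.5 wedge).
Burden on buyers: €4.5; on sellers: €6. (They sum to €10.5.)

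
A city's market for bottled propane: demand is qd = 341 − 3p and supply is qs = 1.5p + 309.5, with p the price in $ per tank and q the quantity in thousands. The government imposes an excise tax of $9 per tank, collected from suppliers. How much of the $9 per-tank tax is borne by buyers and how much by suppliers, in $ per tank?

Without the tax, 341 − 3p = 1.5p + 309.5 gives 4.5p = 31.5, so p* = $7 and q* = 320.
With the tax collected from suppliers, supply shifts: qs = 1.5(p − 9) + 309.5.
Solving gives q = 311 with buyers paying $10 and suppliers receiving $1 (the $9 wedge).
Burden on buyers: $3; on suppliers: $6. (They sum to $9.)

Buyers bear $3 per tank; suppliers bear $6 per tank.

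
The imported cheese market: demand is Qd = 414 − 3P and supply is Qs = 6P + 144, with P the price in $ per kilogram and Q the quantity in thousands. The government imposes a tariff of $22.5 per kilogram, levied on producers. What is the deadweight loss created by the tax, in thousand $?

Deadweight loss = $506.25 thousand.

Without the tax, 414 − 3P = 6P + 144 gives 9P = 270, so P* = $30 and Q* = 324.
With the tax collected from producers, supply shifts: Qs = 6(P − 22.5) + 144.
Solving gives Q = 279 with buyers paying $45 and producers receiving $22.5 (the $22.5 wedge).
Quantity falls by |ΔQ| = |324 − 279| = 45.
DWL = ½ · t · |ΔQ| = ½ · 22.5 · 45 = $506.25.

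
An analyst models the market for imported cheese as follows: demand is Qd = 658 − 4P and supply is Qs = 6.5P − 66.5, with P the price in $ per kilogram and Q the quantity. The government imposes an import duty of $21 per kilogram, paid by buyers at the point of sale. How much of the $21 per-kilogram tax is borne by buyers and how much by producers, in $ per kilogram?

Without the tax, 658 − 4P = 6.5P − 66.5 gives 10.5P = 724.5, so P* = $69 and Q* = 382.
With the tax collected from buyers, demand (in seller-price terms) shifts: Qd = 658 − 4(P + 21).
Solving gives Q = 330 with buyers paying $82 and producers receiving $61 (the $21 wedge).
Burden on buyers: $13; on producers: $8. (They sum to $21.)

Buyers bear $13 per kilogram; producers bear $8 per kilogram.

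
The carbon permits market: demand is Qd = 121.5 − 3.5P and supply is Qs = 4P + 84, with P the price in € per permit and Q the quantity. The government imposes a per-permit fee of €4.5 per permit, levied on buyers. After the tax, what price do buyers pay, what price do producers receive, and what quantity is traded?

Buyers pay €7.4; producers receive €2.9; quantity = 95.6.

Without the tax, 121.5 − 3.5P = 4P + 84 gives 7.5P = 37.5, so P* = €5 and Q* = 104.
With the tax collected from buyers, demand (in seller-price terms) shifts: Qd = 121.5 − 3.5(P + 4.5).
New equilibrium: buyers pay €7.4, producers receive €2.9, Q = 95.6. (Wedge: Pb − Ps = 4.5.)
The less price-elastic side of the market bears the larger share of a per-unit tax.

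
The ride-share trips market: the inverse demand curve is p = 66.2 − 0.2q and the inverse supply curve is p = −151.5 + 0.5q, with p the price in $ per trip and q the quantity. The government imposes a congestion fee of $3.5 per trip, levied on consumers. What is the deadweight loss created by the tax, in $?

Deadweight loss = $8.75.

Rewrite in direct form: qd = 331 − 5p and qs = 2p + 303.
Before the tax: set 331 − 5p = 2p + 303 → p* = $4, q* = 311.
With the tax collected from consumers, demand (in seller-price terms) shifts: qd = 331 − 5(p + 3.5).
Solving gives q = 306 with consumers paying $5 and sellers receiving $1.5 (the $3.5 wedge).
Quantity falls by |ΔQ| = |311 − 306| = 5.
DWL = ½ · t · |ΔQ| = ½ · 3.5 · 5 = $8.75.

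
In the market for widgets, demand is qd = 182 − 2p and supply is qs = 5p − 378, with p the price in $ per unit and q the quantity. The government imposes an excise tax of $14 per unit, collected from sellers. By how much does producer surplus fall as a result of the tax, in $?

Before the tax: set 182 − 2p = 5p − 378 → p* = $80, q* = 22.
With the tax collected from sellers, supply shifts: qs = 5(p − 14) − 378.
Solving gives q = 2 with consumers paying $90 and sellers receiving $76 (the $14 wedge).
ΔPS is the trapezoid between Q = 2 and Q = 22 of height $4: ½ · (22 + 2) · 4 = $48.

Producer surplus falls by $48.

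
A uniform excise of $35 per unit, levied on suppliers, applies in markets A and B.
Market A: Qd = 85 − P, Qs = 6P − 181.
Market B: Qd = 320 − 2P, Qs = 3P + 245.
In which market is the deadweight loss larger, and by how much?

Market A: pre-tax P* = $38, Q* = 47; post-tax Q = 17; deadweight loss = $525.
Market B: pre-tax P* = $15, Q* = 290; post-tax Q = 248; deadweight loss = $735.
Difference: $525 vs $735 → market B is larger by $210.

Market B, by $210.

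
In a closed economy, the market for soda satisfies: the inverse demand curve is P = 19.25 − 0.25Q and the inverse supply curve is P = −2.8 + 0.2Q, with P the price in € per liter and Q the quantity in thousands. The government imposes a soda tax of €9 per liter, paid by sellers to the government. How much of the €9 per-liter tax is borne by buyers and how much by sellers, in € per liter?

Inverting to Q(P) form: Qd = 77 − 4P; Qs = 5P + 14.
Without the tax, 77 − 4P = 5P + 14 gives 9P = 63, so P* = €7 and Q* = 49.
With the tax collected from sellers, supply shifts: Qs = 5(P − 9) + 14.
New equilibrium: buyers pay €12, sellers receive €3, Q = 29. (Wedge: Pb − Ps = 9.)
Burden on buyers: €5; on sellers: €4. (They sum to €9.)

Buyers bear €5 per liter; sellers bear €4 per liter.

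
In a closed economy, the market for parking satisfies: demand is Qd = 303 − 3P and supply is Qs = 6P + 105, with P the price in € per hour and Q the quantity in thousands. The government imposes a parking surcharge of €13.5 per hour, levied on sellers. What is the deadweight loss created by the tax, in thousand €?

Without the tax, 303 − 3P = 6P + 105 gives 9P = 198, so P* = €22 and Q* = 237.
With the tax collected from sellers, supply shifts: Qs = 6(P − 13.5) + 105.
New equilibrium: buyers pay €31, sellers receive €17.5, Q = 210. (Wedge: Pb − Ps = 13.5.)
Quantity falls by |ΔQ| = |237 − 210| = 27.
DWL = ½ · t · |ΔQ| = ½ · 13.5 · 27 = €182.25.

Deadweight loss = €182.25 thousand.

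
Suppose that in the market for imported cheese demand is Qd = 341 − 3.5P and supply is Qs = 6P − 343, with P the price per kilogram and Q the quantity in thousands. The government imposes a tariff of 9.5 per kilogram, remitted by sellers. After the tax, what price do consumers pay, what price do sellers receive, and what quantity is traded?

Consumers pay 78; sellers receive 68.5; quantity = 68.

Without the tax, 341 − 3.5P = 6P − 343 gives 9.5P = 684, so P* = 72 and Q* = 89.
With the tax collected from sellers, supply shifts: Qs = 6(P − 9.5) − 343.
Solving gives Q = 68 with consumers paying 78 and sellers receiving 68.5 (the 9.5 wedge).
The less price-elastic side of the market bears the larger share of a per-unit tax.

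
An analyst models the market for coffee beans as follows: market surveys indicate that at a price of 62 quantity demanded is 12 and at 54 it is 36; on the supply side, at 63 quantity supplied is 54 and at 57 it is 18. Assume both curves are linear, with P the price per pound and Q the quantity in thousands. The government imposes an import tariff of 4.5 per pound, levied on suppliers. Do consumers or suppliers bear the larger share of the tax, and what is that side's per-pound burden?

Demand slope: (36 − 12)/(54 − 62) = -3, so Qd = 198 − 3P.
Supply slope: (18 − 54)/(57 − 63) = 6, so Qs = 6P − 324.
Before the tax: set 198 − 3P = 6P − 324 → P* = 58, Q* = 24.
With the tax collected from suppliers, supply shifts: Qs = 6(P − 4.5) − 324.
New equilibrium: consumers pay 61, suppliers receive 56.5, Q = 15. (Wedge: Pb − Ps = 4.5.)
Per-pound burden: consumers 3, suppliers 1.5.
Consumers take the larger share because demand is less price-elastic here (demand slope 3 vs supply slope 6).
The less price-elastic side of the market bears the larger share of a per-unit tax.

Consumers bear the larger share: 3 per pound.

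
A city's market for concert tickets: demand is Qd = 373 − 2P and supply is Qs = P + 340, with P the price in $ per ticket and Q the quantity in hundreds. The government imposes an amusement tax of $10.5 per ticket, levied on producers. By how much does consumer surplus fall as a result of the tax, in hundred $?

Before the tax: set 373 − 2P = P + 340 → P* = $11, Q* = 351.
With the tax collected from producers, supply shifts: Qs = (P − 10.5) + 340.
Solving gives Q = 344 with consumers paying $14.5 and producers receiving $4 (the $10.5 wedge).
ΔCS is the trapezoid between Q = 344 and Q = 351 of height $3.5: ½ · (351 + 344) · 3.5 = $1216.25.

Consumer surplus falls by $1216.25 hundred.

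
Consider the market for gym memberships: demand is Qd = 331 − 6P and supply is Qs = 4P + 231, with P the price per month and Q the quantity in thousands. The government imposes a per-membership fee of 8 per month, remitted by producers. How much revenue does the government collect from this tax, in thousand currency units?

Tax revenue = 2014.4 thousand.

Before the tax: set 331 − 6P = 4P + 231 → P* = 10, Q* = 271.
With the tax collected from producers, supply shifts: Qs = 4(P − 8) + 231.
New equilibrium: buyers pay 13.2, producers receive 5.2, Q = 251.8. (Wedge: Pb − Ps = 8.)
Revenue = t · Q = 8 · 251.8 = 2014.4.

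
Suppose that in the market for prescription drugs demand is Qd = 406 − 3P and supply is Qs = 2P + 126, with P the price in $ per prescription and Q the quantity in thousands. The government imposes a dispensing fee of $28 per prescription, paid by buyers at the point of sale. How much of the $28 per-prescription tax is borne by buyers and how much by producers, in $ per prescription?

Before the tax: set 406 − 3P = 2P + 126 → P* = $56, Q* = 238.
With the tax collected from buyers, demand (in seller-price terms) shifts: Qd = 406 − 3(P + 28).
New equilibrium: buyers pay $67.2, producers receive $39.2, Q = 204.4. (Wedge: Pb − Ps = 28.)
Burden on buyers: $11.2; on producers: $16.8. (They sum to $28.)
The less price-elastic side of the market bears the larger share of a per-unit tax.

Buyers bear $11.2 per prescription; producers bear $16.8 per prescription.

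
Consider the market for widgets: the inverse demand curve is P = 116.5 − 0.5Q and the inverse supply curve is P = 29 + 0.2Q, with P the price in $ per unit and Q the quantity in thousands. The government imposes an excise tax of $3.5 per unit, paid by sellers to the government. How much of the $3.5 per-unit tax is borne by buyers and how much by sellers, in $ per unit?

Rewrite in direct form: Qd = 233 − 2P and Qs = 5P − 145.
Before the tax: set 233 − 2P = 5P − 145 → P* = $54, Q* = 125.
With the tax collected from sellers, supply shifts: Qs = 5(P − 3.5) − 145.
Solving gives Q = 120 with buyers paying $56.5 and sellers receiving $53 (the $3.5 wedge).
Burden on buyers: $2.5; on sellers: $1. (They sum to $3.5.)
The less price-elastic side of the market bears the larger share of a per-unit tax.

Buyers bear $2.5 per unit; sellers bear $1 per unit.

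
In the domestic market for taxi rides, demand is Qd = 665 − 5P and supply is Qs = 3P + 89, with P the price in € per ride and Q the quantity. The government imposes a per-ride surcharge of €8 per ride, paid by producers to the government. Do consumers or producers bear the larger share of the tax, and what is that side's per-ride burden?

Producers bear the larger share: €5 per ride.

Without the tax, 665 − 5P = 3P + 89 gives 8P = 576, so P* = €72 and Q* = 305.
With the tax collected from producers, supply shifts: Qs = 3(P − 8) + 89.
Solving gives Q = 290 with consumers paying €75 and producers receiving €67 (the €8 wedge).
Per-ride burden: consumers €3, producers €5.
Producers take the larger share because supply is less price-elastic here (demand slope 5 vs supply slope 3).
The less price-elastic side of the market bears the larger share of a per-unit tax.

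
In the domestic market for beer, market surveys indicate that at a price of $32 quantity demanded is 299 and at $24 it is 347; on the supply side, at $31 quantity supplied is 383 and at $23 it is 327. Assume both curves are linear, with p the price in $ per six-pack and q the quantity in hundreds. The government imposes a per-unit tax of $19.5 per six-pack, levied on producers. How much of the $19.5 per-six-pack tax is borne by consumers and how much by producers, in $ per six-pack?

Demand slope: (347 − 299)/(24 − 32) = -6, so qd = 491 − 6p.
Supply slope: (327 − 383)/(23 − 31) = 7, so qs = 7p + 166.
Before the tax: set 491 − 6p = 7p + 166 → p* = $25, q* = 341.
With the tax collected from producers, supply shifts: qs = 7(p − 19.5) + 166.
New equilibrium: consumers pay $35.5, producers receive $16, q = 278. (Wedge: pb − ps = 19.5.)
Burden on consumers: $10.5; on producers: $9. (They sum to $19.5.)
The less price-elastic side of the market bears the larger share of a per-unit tax.

Consumers bear $10.5 per six-pack; producers bear $9 per six-pack.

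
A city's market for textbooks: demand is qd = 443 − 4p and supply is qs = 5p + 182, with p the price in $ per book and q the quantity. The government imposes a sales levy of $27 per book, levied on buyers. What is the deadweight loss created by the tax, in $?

Without the tax, 443 − 4p = 5p + 182 gives 9p = 261, so p* = $29 and q* = 327.
With the tax collected from buyers, demand (in seller-price terms) shifts: qd = 443 − 4(p + 27).
Solving gives q = 267 with buyers paying $44 and producers receiving $17 (the $27 wedge).
Quantity falls by |ΔQ| = |327 − 267| = 60.
DWL = ½ · t · |ΔQ| = ½ · 27 · 60 = $810.

Deadweight loss = $810.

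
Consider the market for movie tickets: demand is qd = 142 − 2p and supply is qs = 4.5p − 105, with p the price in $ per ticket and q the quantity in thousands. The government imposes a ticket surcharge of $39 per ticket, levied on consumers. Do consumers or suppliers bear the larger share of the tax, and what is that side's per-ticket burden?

Before the tax: set 142 − 2p = 4.5p − 105 → p* = $38, q* = 66.
With the tax collected from consumers, demand (in seller-price terms) shifts: qd = 142 − 2(p + 39).
Solving gives q = 12 with consumers paying $65 and suppliers receiving $26 (the $39 wedge).
Per-ticket burden: consumers $27, suppliers $12.
Consumers take the larger share because demand is less price-elastic here (demand slope 2 vs supply slope 4.5).
The less price-elastic side of the market bears the larger share of a per-unit tax.

Consumers bear the larger share: $27 per ticket.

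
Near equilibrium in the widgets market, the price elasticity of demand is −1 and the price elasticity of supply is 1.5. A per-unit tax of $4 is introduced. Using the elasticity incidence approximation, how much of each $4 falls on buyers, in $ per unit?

Buyers bear ≈ $2.4 per unit.

Incidence ratio: buyers' share ≈ εs / (εs + |εd|) = 1.5 / (1.5 + 1) = 0.6.
So buyers bear ≈ 0.6 × $4 = $2.4; suppliers bear $1.6.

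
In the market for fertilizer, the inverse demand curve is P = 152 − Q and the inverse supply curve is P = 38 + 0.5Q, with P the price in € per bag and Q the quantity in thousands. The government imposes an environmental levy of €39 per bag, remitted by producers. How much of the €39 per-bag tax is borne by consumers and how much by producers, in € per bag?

Consumers bear €26 per bag; producers bear €13 per bag.

Rewrite in direct form: Qd = 152 − P and Qs = 2P − 76.
Before the tax: set 152 − P = 2P − 76 → P* = €76, Q* = 76.
With the tax collected from producers, supply shifts: Qs = 2(P − 39) − 76.
New equilibrium: consumers pay €102, producers receive €63, Q = 50. (Wedge: Pb − Ps = 39.)
Burden on consumers: €26; on producers: €13. (They sum to €39.)
The less price-elastic side of the market bears the larger share of a per-unit tax.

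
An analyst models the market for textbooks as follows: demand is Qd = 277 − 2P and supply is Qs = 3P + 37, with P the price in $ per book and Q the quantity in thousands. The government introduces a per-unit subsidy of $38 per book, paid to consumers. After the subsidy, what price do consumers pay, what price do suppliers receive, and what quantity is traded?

Without the subsidy, 277 − 2P = 3P + 37 gives 5P = 240, so P* = $48 and Q* = 181.
With a per-unit subsidy paid to consumers, each effectively pays P − 38, so demand becomes Qd = 277 − 2(P − 38).
Solving gives Q = 226.6 with consumers paying $25.2 and suppliers receiving $63.2 (the $38 wedge).

Consumers pay $25.2; suppliers receive $63.2; quantity = 226.6.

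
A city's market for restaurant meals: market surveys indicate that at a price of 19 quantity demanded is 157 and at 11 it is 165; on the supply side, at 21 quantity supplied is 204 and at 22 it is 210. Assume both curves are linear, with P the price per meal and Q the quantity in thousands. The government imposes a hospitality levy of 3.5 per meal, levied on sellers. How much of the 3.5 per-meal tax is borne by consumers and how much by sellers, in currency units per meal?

Demand slope: (165 − 157)/(11 − 19) = -1, so Qd = 176 − P.
Supply slope: (210 − 204)/(22 − 21) = 6, so Qs = 6P + 78.
Before the tax: set 176 − P = 6P + 78 → P* = 14, Q* = 162.
With the tax collected from sellers, supply shifts: Qs = 6(P − 3.5) + 78.
Solving gives Q = 159 with consumers paying 17 and sellers receiving 13.5 (the 3.5 wedge).
Burden on consumers: 3; on sellers: 0.5. (They sum to 3.5.)
The less price-elastic side of the market bears the larger share of a per-unit tax.

Consumers bear 3 per meal; sellers bear 0.5 per meal.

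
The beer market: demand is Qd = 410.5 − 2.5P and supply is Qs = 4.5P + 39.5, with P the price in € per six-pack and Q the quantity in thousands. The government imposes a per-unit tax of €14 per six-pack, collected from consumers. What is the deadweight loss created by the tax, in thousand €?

Deadweight loss = €157.5 thousand.

Before the tax: set 410.5 − 2.5P = 4.5P + 39.5 → P* = €53, Q* = 278.
With the tax collected from consumers, demand (in seller-price terms) shifts: Qd = 410.5 − 2.5(P + 14).
New equilibrium: consumers pay €62, suppliers receive €48, Q = 255.5. (Wedge: Pb − Ps = 14.)
Quantity falls by |ΔQ| = |278 − 255.5| = 22.5.
DWL = ½ · t · |ΔQ| = ½ · 14 · 22.5 = €157.5.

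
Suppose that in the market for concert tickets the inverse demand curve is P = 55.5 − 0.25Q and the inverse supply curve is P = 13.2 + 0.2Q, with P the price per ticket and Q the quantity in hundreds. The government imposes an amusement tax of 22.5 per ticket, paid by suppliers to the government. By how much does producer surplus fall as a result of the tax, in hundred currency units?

Inverting to Q(P) form: Qd = 222 − 4P; Qs = 5P − 66.
Before the tax: set 222 − 4P = 5P − 66 → P* = 32, Q* = 94.
With the tax collected from suppliers, supply shifts: Qs = 5(P − 22.5) − 66.
Solving gives Q = 44 with buyers paying 44.5 and suppliers receiving 22 (the 22.5 wedge).
ΔPS is the trapezoid between Q = 44 and Q = 94 of height 10: ½ · (94 + 44) · 10 = 690.

Producer surplus falls by 690 hundred.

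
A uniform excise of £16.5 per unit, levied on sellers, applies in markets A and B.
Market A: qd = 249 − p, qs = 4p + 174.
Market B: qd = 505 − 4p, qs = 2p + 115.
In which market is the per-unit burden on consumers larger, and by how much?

Market A, by £7.7.

Market A: pre-tax p* = £15, q* = 234; post-tax q = 220.8; per-unit burden on consumers = £13.2.
Market B: pre-tax p* = £65, q* = 245; post-tax q = 223; per-unit burden on consumers = £5.5.
Difference: £13.2 vs £5.5 → market A is larger by £7.7.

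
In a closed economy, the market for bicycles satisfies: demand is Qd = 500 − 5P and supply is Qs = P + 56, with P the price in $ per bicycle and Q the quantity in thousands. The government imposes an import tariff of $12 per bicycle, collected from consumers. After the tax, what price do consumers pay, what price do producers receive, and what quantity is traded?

Without the tax, 500 − 5P = P + 56 gives 6P = 444, so P* = $74 and Q* = 130.
With the tax collected from consumers, demand (in seller-price terms) shifts: Qd = 500 − 5(P + 12).
New equilibrium: consumers pay $76, producers receive $64, Q = 120. (Wedge: Pb − Ps = 12.)
The less price-elastic side of the market bears the larger share of a per-unit tax.

Consumers pay $76; producers receive $64; quantity = 120.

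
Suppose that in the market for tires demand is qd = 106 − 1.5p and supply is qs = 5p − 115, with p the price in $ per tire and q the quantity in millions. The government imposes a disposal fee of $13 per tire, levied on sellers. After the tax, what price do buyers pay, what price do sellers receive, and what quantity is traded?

Without the tax, 106 − 1.5p = 5p − 115 gives 6.5p = 221, so p* = $34 and q* = 55.
With the tax collected from sellers, supply shifts: qs = 5(p − 13) − 115.
Solving gives q = 40 with buyers paying $44 and sellers receiving $31 (the $13 wedge).

Buyers pay $44; sellers receive $31; quantity = 40.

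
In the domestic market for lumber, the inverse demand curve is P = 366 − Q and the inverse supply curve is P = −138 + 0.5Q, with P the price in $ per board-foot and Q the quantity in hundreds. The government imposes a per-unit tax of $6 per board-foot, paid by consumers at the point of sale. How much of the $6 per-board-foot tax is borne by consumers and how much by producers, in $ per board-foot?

Consumers bear $4 per board-foot; producers bear $2 per board-foot.

Inverting to Q(P) form: Qd = 366 − P; Qs = 2P + 276.
Before the tax: set 366 − P = 2P + 276 → P* = $30, Q* = 336.
With the tax collected from consumers, demand (in seller-price terms) shifts: Qd = 366 − (P + 6).
Solving gives Q = 332 with consumers paying $34 and producers receiving $28 (the $6 wedge).
Burden on consumers: $4; on producers: $2. (They sum to $6.)
The less price-elastic side of the market bears the larger share of a per-unit tax.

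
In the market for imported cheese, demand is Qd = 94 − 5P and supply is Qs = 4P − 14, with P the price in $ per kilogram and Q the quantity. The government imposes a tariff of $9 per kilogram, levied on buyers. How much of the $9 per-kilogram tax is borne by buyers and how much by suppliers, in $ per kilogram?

Buyers bear $4 per kilogram; suppliers bear $5 per kilogram.

Without the tax, 94 − 5P = 4P − 14 gives 9P = 108, so P* = $12 and Q* = 34.
With the tax collected from buyers, demand (in seller-price terms) shifts: Qd = 94 − 5(P + 9).
New equilibrium: buyers pay $16, suppliers receive $7, Q = 14. (Wedge: Pb − Ps = 9.)
Burden on buyers: $4; on suppliers: $5. (They sum to $9.)
The less price-elastic side of the market bears the larger share of a per-unit tax.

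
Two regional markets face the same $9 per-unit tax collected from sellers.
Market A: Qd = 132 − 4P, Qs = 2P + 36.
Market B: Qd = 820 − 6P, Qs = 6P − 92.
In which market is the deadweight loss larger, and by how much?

Market B, by $67.5.

Market A: pre-tax P* = $16, Q* = 68; post-tax Q = 56; deadweight loss = $54.
Market B: pre-tax P* = $76, Q* = 364; post-tax Q = 337; deadweight loss = $121.5.
Difference: $54 vs $121.5 → market B is larger by $67.5.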